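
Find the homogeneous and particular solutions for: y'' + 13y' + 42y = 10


Characteristic roots of r² + 13r + 42 = 0 are -6, -7.
y_h = C₁e^(-6x) + C₂e^(-7x).
Constant forcing; try y_p = A. Then 42A = 10 ⇒ A = 5/21.
General solution: y = C₁e^(-6x) + C₂e^(-7x) + 5/21.


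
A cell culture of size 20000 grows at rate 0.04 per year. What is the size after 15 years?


The ODE dP/dt = 0.04P has solution P(t) = P(0)e^(0.04t).
Substitute P(0) = 20000 and t = 15: P(15) = 20000 e^(0.60) ≈ 36442.


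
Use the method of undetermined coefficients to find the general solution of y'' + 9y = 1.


Homogeneous part: r² + 9 = 0 ⇒ r = ±3i, so y_h = C₁cos(3x) + C₂sin(3x).
Try constant y_p = A; plug in: 9A = 1 ⇒ A = 1/9.
General solution: y = C₁cos(3x) + C₂sin(3x) + 1/9.


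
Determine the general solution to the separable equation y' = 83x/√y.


Separate: √y dy = 83x dx.
Integrate: (2/3)y^(3/2) = (83/2)x² + C.


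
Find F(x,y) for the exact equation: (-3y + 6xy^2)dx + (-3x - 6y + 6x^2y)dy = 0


Check exactness: ∂M/∂y = -3 + 12xy and ∂N/∂x = -3 + 12xy; equal, so the equation is exact.
Integrate M with respect to x (treating y as constant): ∫M dx = -3xy + 3x^2y^2 + h(y).
Differentiate w.r.t. y and set equal to N: the x-dependent terms already match, leaving h'(y) = -6y. Integrate: h(y) = -3y^2.
So F(x,y) = -3xy - 3y^2 + 3x^2y^2.
General solution: -3xy - 3y^2 + 3x^2y^2 = C.


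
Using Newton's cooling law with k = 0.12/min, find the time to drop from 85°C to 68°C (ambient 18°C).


From T(t) = T_a + (T₀ - T_a)e^(-kt), set T(t) = 68:
(68 - 18) / (85 - 18) = e^(-0.12t), so t = -ln(0.746)/0.12 ≈ 2.4 minutes.


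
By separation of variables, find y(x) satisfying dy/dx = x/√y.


Separate: √y dy = x dx.
Integrate: (2/3)y^(3/2) = (1/2)x² + C.


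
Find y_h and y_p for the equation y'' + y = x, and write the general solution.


Homogeneous: r² + 1 = 0 ⇒ r = ±1i, y_h = C₁cos(x) + C₂sin(x).
Polynomial forcing; try y_p = Ax + B. Then y_p'' + 1 y_p = 1(Ax + B) = x, so B = 0 and A = 1.
General solution: y = C₁cos(x) + C₂sin(x) + x.


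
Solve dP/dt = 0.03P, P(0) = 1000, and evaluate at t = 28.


The ODE dP/dt = 0.03P has solution P(t) = P(0)e^(0.03t).
Substitute P(0) = 1000 and t = 28: P(28) = 1000 e^(0.84) ≈ 2316.


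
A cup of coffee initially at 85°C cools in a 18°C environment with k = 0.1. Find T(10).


Newton's law: dT/dt = -k(T - T_a) has solution T(t) = T_a + (T₀ - T_a)e^(-kt).
Plug in T_a = 18, T₀ = 85, k = 0.1, t = 10: T(10) = 18 + (67)e^(-1.00) ≈ 42.6°C.


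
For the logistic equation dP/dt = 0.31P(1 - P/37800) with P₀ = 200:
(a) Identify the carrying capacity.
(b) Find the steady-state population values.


Logistic ODE dP/dt = 0.31P(1 - P/37800) has equilibria where dP/dt = 0, i.e. P = 0 or P = 37800.
The coefficient (1 - P/K) = 0 when P = K, identifying K = 37800 as the carrying capacity.
(a) K = 37800; (b) equilibria P = 0 and P = 37800.


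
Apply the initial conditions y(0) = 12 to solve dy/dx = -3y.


General solution of y' = -3y is y = Ce^(-3x).
Apply y(0) = 12: C = 12.
Particular solution: y = 12e^(-3x).


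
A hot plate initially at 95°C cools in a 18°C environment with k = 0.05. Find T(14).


Newton's law: dT/dt = -k(T - T_a) has solution T(t) = T_a + (T₀ - T_a)e^(-kt).
Plug in T_a = 18, T₀ = 95, k = 0.05, t = 14: T(14) = 18 + (77)e^(-0.70) ≈ 56.2°C.


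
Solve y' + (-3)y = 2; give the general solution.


P(x) = -3 ⇒ μ = e^(-3x).
(μ y)' = 2e^(-3x) ⇒ μ y = -(2/3)e^(-3x) + C.
Divide by μ: y = -2/3 + Ce^(3x).


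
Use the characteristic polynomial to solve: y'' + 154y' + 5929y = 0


Characteristic equation: r² + 154r + 5929 = 0, i.e. (r + 77)² = 0.
Repeated root r = -77; include an x factor for the second linearly independent solution.
General solution: y = (C₁ + C₂x)e^(-77x).


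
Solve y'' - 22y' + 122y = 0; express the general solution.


Characteristic equation: r² - 22r + 122 = 0.
Discriminant is negative; roots r = 11 ± 1i (complex conjugate pair).
General solution uses e^(α x)(C₁ cos(β x) + C₂ sin(β x)): y = e^(11x)(C₁cos(x) + C₂sin(x)).


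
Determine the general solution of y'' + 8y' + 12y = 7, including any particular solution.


Characteristic roots of r² + 8r + 12 = 0 are -6, -2.
y_h = C₁e^(-6x) + C₂e^(-2x).
Constant forcing; try y_p = A. Then 12A = 7 ⇒ A = 7/12.
General solution: y = C₁e^(-6x) + C₂e^(-2x) + 7/12.


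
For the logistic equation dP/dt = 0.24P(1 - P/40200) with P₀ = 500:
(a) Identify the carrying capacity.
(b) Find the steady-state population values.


Logistic ODE dP/dt = 0.24P(1 - P/40200) has equilibria where dP/dt = 0, i.e. P = 0 or P = 40200.
The coefficient (1 - P/K) = 0 when P = K, identifying K = 40200 as the carrying capacity.
(a) K = 40200; (b) equilibria P = 0 and P = 40200.


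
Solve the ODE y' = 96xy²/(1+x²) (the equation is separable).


Separate: dy/y² = 96x/(1+x²) dx.
Integrate LHS: ∫ dy/y² = -1/y.
Integrate RHS via u = 1+x²: 48ln(1+x²) + C.
Result: -1/y = 48ln(1+x²) + C.


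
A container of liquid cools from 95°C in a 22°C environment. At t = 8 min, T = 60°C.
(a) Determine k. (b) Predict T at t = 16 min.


Newton's law: T(t) = T_a + (T₀ - T_a)e^(-kt).
(a) Use T(8) = 60: (60 - 22)/(95 - 22) = e^(-k·8), so k = -ln(0.521)/8 ≈ 0.0816.
(b) Apply k to t = 16: T(16) = 22 + (73)e^(-1.306) ≈ 41.8°C.


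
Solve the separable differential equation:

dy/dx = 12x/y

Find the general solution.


Separate variables: y dy = 12x dx.
Integrate both sides: y²/2 = 6x^2 + C₀.
Multiply by 2: y² = 12x^2 + C.


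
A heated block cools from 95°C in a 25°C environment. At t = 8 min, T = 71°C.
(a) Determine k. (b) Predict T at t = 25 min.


Newton's law: T(t) = T_a + (T₀ - T_a)e^(-kt).
(a) Use T(8) = 71: (71 - 25)/(95 - 25) = e^(-k·8), so k = -ln(0.657)/8 ≈ 0.0525.
(b) Apply k to t = 25: T(25) = 25 + (70)e^(-1.312) ≈ 43.8°C.


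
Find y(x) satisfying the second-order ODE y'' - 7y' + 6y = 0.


Characteristic equation: r² - 7r + 6 = 0.
Factor: (r - 6)(r - 1) = 0 ⇒ r = 6, 1 (distinct real).
General solution: y = C₁e^(6x) + C₂e^(x).


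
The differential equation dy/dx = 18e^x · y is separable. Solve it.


Separate variables: dy/y = 18e^x dx.
Integrate: ln|y| = 18e^x + C₀.
Exponentiate: y = Ce^(18e^x).


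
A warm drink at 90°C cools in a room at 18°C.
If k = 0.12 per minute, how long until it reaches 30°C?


From T(t) = T_a + (T₀ - T_a)e^(-kt), set T(t) = 30:
(30 - 18) / (90 - 18) = e^(-0.12t), so t = -ln(0.167)/0.12 ≈ 14.9 minutes.


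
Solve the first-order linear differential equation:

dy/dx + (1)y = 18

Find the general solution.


P(x) = 1, Q(x) = 18; integrating factor μ = e^(x).
(μ y)' = 18e^(x) ⇒ μ y = 18e^(x) + C.
Divide by μ: y = 18 + Ce^(-x).


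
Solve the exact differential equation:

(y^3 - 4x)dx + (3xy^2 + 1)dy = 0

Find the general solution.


Check exactness: ∂M/∂y = 3y^2 and ∂N/∂x = 3y^2; equal, so the equation is exact.
Integrate M with respect to x (treating y as constant): ∫M dx = xy^3 - 2x^2 + h(y).
Differentiate w.r.t. y and set equal to N: the x-dependent terms already match, leaving h'(y) = 1. Integrate: h(y) = y.
So F(x,y) = xy^3 - 2x^2 + y.
General solution: xy^3 - 2x^2 + y = C.


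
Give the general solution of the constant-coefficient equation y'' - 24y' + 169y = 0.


Characteristic equation: r² - 24r + 169 = 0.
Discriminant is negative; roots r = 12 ± 5i (complex conjugate pair).
General solution uses e^(α x)(C₁ cos(β x) + C₂ sin(β x)): y = e^(12x)(C₁cos(5x) + C₂sin(5x)).


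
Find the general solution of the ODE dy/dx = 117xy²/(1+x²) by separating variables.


Separate: dy/y² = 117x/(1+x²) dx.
Integrate LHS: ∫ dy/y² = -1/y.
Integrate RHS via u = 1+x²: (117/2)ln(1+x²) + C.
Result: -1/y = (117/2)ln(1+x²) + C.


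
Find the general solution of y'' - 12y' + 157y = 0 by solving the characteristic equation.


Characteristic equation: r² - 12r + 157 = 0.
Discriminant is negative; roots r = 6 ± 11i (complex conjugate pair).
General solution uses e^(α x)(C₁ cos(β x) + C₂ sin(β x)): y = e^(6x)(C₁cos(11x) + C₂sin(11x)).


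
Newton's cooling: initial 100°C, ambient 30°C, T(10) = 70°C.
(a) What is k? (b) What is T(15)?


Newton's law: T(t) = T_a + (T₀ - T_a)e^(-kt).
(a) Use T(10) = 70: (70 - 30)/(100 - 30) = e^(-k·10), so k = -ln(0.571)/10 ≈ 0.0560.
(b) Apply k to t = 15: T(15) = 30 + (70)e^(-0.839) ≈ 60.2°C.


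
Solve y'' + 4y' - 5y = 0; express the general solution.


Characteristic equation: r² + 4r - 5 = 0.
Factor: (r - 1)(r + 5) = 0 ⇒ r = 1, -5 (distinct real).
General solution: y = C₁e^(x) + C₂e^(-5x).


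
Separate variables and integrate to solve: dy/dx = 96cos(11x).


g(y) = 1, so integrate directly: y = ∫ 96cos(11x) dx = (96/11)sin(11x) + C.


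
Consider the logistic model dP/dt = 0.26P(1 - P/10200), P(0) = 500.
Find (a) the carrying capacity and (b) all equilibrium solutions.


Logistic ODE dP/dt = 0.26P(1 - P/10200) has equilibria where dP/dt = 0, i.e. P = 0 or P = 10200.
The coefficient (1 - P/K) = 0 when P = K, identifying K = 10200 as the carrying capacity.
(a) K = 10200; (b) equilibria P = 0 and P = 10200.


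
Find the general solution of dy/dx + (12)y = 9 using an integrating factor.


P(x) = 12, Q(x) = 9; integrating factor μ = e^(12x).
(μ y)' = 9e^(12x) ⇒ μ y = (3/4)e^(12x) + C.
Divide by μ: y = 3/4 + Ce^(-12x).


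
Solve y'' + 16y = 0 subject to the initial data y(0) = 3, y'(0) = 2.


Characteristic roots of r² + 16 = 0 are ±4i, so y = C₁cos(4x) + C₂sin(4x).
Apply y(0) = 3: C₁ = 3. Differentiate and apply y'(0) = 2: 4·C₂ = 2, so C₂ = 1/2.
Particular solution: y = 3cos(4x) + (1/2)sin(4x).


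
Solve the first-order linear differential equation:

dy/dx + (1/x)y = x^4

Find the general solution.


P(x) = 1/x ⇒ μ = x^1.
(x^1 y)' = x^1·x^4 = x^5.
Integrate: x^1 y = x^6/(6) + C.
Solve for y: y = (1/6)x^5 + C/x^1.


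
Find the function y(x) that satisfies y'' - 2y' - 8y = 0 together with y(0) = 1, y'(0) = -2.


Characteristic roots of r² - 2r - 8 = 0 are 4, -2.
General solution y = c₁ e^(4x) + c₂ e^(-2x).
Apply y(0) = 1: c₁ + c₂ = 1. Apply y'(0) = -2: 4 c₁ - 2 c₂ = -2.
Solve: c₁ = 0, c₂ = 1.
Particular solution: y = 0e^(4x) + e^(-2x).


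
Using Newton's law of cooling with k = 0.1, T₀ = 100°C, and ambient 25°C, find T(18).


Newton's law: dT/dt = -k(T - T_a) has solution T(t) = T_a + (T₀ - T_a)e^(-kt).
Plug in T_a = 25, T₀ = 100, k = 0.1, t = 18: T(18) = 25 + (75)e^(-1.80) ≈ 37.4°C.


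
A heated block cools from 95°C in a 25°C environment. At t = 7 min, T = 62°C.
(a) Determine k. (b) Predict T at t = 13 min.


Newton's law: T(t) = T_a + (T₀ - T_a)e^(-kt).
(a) Use T(7) = 62: (62 - 25)/(95 - 25) = e^(-k·7), so k = -ln(0.529)/7 ≈ 0.0911.
(b) Apply k to t = 13: T(13) = 25 + (70)e^(-1.184) ≈ 46.4°C.


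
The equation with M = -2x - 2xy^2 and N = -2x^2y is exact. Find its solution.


Check exactness: ∂M/∂y = -4xy and ∂N/∂x = -4xy; equal, so the equation is exact.
Integrate M with respect to x (treating y as constant): ∫M dx = -x^2 - x^2y^2 + h(y).
Differentiate w.r.t. y and set equal to N: all terms match, so h'(y) = 0 and h is a constant absorbed into C.
General solution: -x^2 - x^2y^2 = C.


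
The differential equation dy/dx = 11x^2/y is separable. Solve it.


Separate variables: y dy = 11x^2 dx.
Integrate both sides: y²/2 = (11/3)x^3 + C₀.
Multiply by 2: y² = (22/3)x^3 + C.


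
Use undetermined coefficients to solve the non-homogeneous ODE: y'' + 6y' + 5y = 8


Characteristic roots of r² + 6r + 5 = 0 are -5, -1.
y_h = C₁e^(-5x) + C₂e^(-x).
Constant forcing; try y_p = A. Then 5A = 8 ⇒ A = 8/5.
General solution: y = C₁e^(-5x) + C₂e^(-x) + 8/5.


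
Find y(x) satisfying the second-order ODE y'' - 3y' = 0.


Characteristic equation: r² - 3r = 0.
Factor: (r - 0)(r - 3) = 0 ⇒ r = 0, 3 (distinct real).
General solution: y = C₁ + C₂e^(3x).


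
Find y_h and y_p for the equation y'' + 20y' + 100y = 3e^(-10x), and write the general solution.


Characteristic polynomial (r + 10)² = 0; repeated root r = -10.
y_h = (C₁ + C₂x)e^(-10x). Forcing matches the repeated root (resonance), so try y_p = Ax² e^(-10x).
Substitute and solve for A: 2A = 3, so A = 3/2.
General solution: y = (C₁ + C₂x + (3/2)x²)e^(-10x).


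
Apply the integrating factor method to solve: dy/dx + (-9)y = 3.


P(x) = -9 ⇒ μ = e^(-9x).
(μ y)' = 3e^(-9x) ⇒ μ y = -(1/3)e^(-9x) + C.
Divide by μ: y = -1/3 + Ce^(9x).


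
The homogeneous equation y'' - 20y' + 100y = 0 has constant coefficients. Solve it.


Characteristic equation: r² - 20r + 100 = 0, i.e. (r - 10)² = 0.
Repeated root r = 10; include an x factor for the second linearly independent solution.
General solution: y = (C₁ + C₂x)e^(10x).


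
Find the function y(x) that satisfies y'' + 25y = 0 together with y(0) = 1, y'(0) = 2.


Characteristic roots of r² + 25 = 0 are ±5i, so y = C₁cos(5x) + C₂sin(5x).
Apply y(0) = 1: C₁ = 1. Differentiate and apply y'(0) = 2: 5·C₂ = 2, so C₂ = 2/5.
Particular solution: y = cos(5x) + (2/5)sin(5x).


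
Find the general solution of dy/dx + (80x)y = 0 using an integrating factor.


P(x) = 80x ⇒ μ = e^(40x²).
Q(x) = 0 so μ y is constant: y = Ce^(-40x²).


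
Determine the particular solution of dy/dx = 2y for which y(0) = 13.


General solution of y' = 2y is y = Ce^(2x).
Apply y(0) = 13: C = 13.
Particular solution: y = 13e^(2x).


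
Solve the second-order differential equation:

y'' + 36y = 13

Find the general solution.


Homogeneous part: r² + 36 = 0 ⇒ r = ±6i, so y_h = C₁cos(6x) + C₂sin(6x).
Try constant y_p = A; plug in: 36A = 13 ⇒ A = 13/36.
General solution: y = C₁cos(6x) + C₂sin(6x) + 13/36.


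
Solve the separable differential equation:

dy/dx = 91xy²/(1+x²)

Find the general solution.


Separate: dy/y² = 91x/(1+x²) dx.
Integrate LHS: ∫ dy/y² = -1/y.
Integrate RHS via u = 1+x²: (91/2)ln(1+x²) + C.
Result: -1/y = (91/2)ln(1+x²) + C.


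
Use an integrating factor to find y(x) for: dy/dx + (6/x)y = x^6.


P(x) = 6/x ⇒ μ = x^6.
(x^6 y)' = x^12 ⇒ x^6 y = x^13/(13) + C.
Solve for y: y = (1/13)x^7 + C/x^6.


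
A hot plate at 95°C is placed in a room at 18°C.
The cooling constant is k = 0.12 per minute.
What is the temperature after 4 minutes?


Newton's law: dT/dt = -k(T - T_a) has solution T(t) = T_a + (T₀ - T_a)e^(-kt).
Plug in T_a = 18, T₀ = 95, k = 0.12, t = 4: T(4) = 18 + (77)e^(-0.48) ≈ 65.6°C.


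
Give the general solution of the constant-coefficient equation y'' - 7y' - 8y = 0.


Characteristic equation: r² - 7r - 8 = 0.
Factor: (r - 8)(r + 1) = 0 ⇒ r = 8, -1 (distinct real).
General solution: y = C₁e^(8x) + C₂e^(-x).


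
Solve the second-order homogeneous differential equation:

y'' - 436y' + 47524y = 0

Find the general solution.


Characteristic equation: r² - 436r + 47524 = 0, i.e. (r - 218)² = 0.
Repeated root r = 218; include an x factor for the second linearly independent solution.
General solution: y = (C₁ + C₂x)e^(218x).


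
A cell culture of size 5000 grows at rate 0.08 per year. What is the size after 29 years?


The ODE dP/dt = 0.08P has solution P(t) = P(0)e^(0.08t).
Substitute P(0) = 5000 and t = 29: P(29) = 5000 e^(2.32) ≈ 50878.


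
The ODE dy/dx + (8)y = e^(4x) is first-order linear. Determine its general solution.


P(x) = 8 ⇒ μ = e^(8x).
(μ y)' = e^(12x) ⇒ μ y = e^(12x)/12 + C.
Divide by μ: y = (1/12)e^(4x) + Ce^(-8x).


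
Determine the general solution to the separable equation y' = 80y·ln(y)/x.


Separate: dy/[y ln(y)] = 80 dx/x.
Substitute u = ln(y): du/u = 80 dx/x.
Integrate: ln|ln(y)| = 80ln|x| + C₀, hence ln(y) = C·x^80.


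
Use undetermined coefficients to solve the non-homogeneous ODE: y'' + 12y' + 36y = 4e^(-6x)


Characteristic polynomial (r + 6)² = 0; repeated root r = -6.
y_h = (C₁ + C₂x)e^(-6x). Forcing matches the repeated root (resonance), so try y_p = Ax² e^(-6x).
Substitute and solve for A: 2A = 4, so A = 2.
General solution: y = (C₁ + C₂x + 2x²)e^(-6x).


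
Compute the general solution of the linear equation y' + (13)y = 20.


P(x) = 13, Q(x) = 20; integrating factor μ = e^(13x).
(μ y)' = 20e^(13x) ⇒ μ y = (20/13)e^(13x) + C.
Divide by μ: y = 20/13 + Ce^(-13x).


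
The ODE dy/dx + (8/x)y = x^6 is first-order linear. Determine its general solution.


P(x) = 8/x ⇒ μ = x^8.
(x^8 y)' = x^14 ⇒ x^8 y = x^15/(15) + C.
Solve for y: y = (1/15)x^7 + C/x^8.


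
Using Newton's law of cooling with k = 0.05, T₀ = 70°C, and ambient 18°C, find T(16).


Newton's law: dT/dt = -k(T - T_a) has solution T(t) = T_a + (T₀ - T_a)e^(-kt).
Plug in T_a = 18, T₀ = 70, k = 0.05, t = 16: T(16) = 18 + (52)e^(-0.80) ≈ 41.4°C.


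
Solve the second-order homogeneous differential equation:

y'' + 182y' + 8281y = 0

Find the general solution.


Characteristic equation: r² + 182r + 8281 = 0, i.e. (r + 91)² = 0.
Repeated root r = -91; include an x factor for the second linearly independent solution.
General solution: y = (C₁ + C₂x)e^(-91x).


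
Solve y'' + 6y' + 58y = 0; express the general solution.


Characteristic equation: r² + 6r + 58 = 0.
Discriminant is negative; roots r = -3 ± 7i (complex conjugate pair).
General solution uses e^(α x)(C₁ cos(β x) + C₂ sin(β x)): y = e^(-3x)(C₁cos(7x) + C₂sin(7x)).


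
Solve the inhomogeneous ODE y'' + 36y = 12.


Homogeneous part: r² + 36 = 0 ⇒ r = ±6i, so y_h = C₁cos(6x) + C₂sin(6x).
Try constant y_p = A; plug in: 36A = 12 ⇒ A = 1/3.
General solution: y = C₁cos(6x) + C₂sin(6x) + 1/3.


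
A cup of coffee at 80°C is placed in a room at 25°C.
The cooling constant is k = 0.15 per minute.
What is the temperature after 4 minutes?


Newton's law: dT/dt = -k(T - T_a) has solution T(t) = T_a + (T₀ - T_a)e^(-kt).
Plug in T_a = 25, T₀ = 80, k = 0.15, t = 4: T(4) = 25 + (55)e^(-0.60) ≈ 55.2°C.


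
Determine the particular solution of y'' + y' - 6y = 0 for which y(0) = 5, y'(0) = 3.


Characteristic roots of r² + r - 6 = 0 are -3, 2.
General solution y = c₁ e^(-3x) + c₂ e^(2x).
Apply y(0) = 5: c₁ + c₂ = 5. Apply y'(0) = 3: -3 c₁ + 2 c₂ = 3.
Solve: c₁ = 7/5, c₂ = 18/5.
Particular solution: y = (7/5)e^(-3x) + (18/5)e^(2x).


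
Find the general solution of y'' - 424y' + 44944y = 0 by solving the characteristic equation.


Characteristic equation: r² - 424r + 44944 = 0, i.e. (r - 212)² = 0.
Repeated root r = 212; include an x factor for the second linearly independent solution.
General solution: y = (C₁ + C₂x)e^(212x).


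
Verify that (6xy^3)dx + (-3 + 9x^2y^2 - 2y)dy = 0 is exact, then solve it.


Check exactness: ∂M/∂y = 18xy^2 and ∂N/∂x = 18xy^2; equal, so the equation is exact.
Integrate M with respect to x (treating y as constant): ∫M dx = 3x^2y^3 + h(y).
Differentiate w.r.t. y and set equal to N: the x-dependent terms already match, leaving h'(y) = -3 - 2y. Integrate: h(y) = -3y - y^2.
So F(x,y) = -3y + 3x^2y^3 - y^2.
General solution: -3y + 3x^2y^3 - y^2 = C.


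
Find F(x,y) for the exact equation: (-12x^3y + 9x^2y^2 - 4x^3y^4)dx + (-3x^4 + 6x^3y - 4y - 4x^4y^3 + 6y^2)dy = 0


Check exactness: ∂M/∂y = -12x^3 + 18x^2y - 16x^3y^3 and ∂N/∂x = -12x^3 + 18x^2y - 16x^3y^3; equal, so the equation is exact.
Integrate M with respect to x (treating y as constant): ∫M dx = -3x^4y + 3x^3y^2 - x^4y^4 + h(y).
Differentiate w.r.t. y and set equal to N: the x-dependent terms already match, leaving h'(y) = -4y + 6y^2. Integrate: h(y) = -2y^2 + 2y^3.
So F(x,y) = -3x^4y + 3x^3y^2 - 2y^2 - x^4y^4 + 2y^3.
General solution: -3x^4y + 3x^3y^2 - 2y^2 - x^4y^4 + 2y^3 = C.


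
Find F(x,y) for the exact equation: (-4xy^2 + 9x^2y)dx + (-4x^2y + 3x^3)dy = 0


Check exactness: ∂M/∂y = -8xy + 9x^2 and ∂N/∂x = -8xy + 9x^2; equal, so the equation is exact.
Integrate M with respect to x (treating y as constant): ∫M dx = -2x^2y^2 + 3x^3y + h(y).
Differentiate w.r.t. y and set equal to N: all terms match, so h'(y) = 0 and h is a constant absorbed into C.
General solution: -2x^2y^2 + 3x^3y = C.


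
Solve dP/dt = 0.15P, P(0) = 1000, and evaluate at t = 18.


The ODE dP/dt = 0.15P has solution P(t) = P(0)e^(0.15t).
Substitute P(0) = 1000 and t = 18: P(18) = 1000 e^(2.70) ≈ 14880.


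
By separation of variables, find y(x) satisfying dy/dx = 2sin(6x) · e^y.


Separate: e^(-y) dy = 2sin(6x) dx.
Integrate: -e^(-y) = -(1/3)cos(6x) + C₀.
Rearrange: e^(-y) = (1/3)cos(6x) + C.


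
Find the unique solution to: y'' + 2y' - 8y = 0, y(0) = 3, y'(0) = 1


Characteristic roots of r² + 2r - 8 = 0 are 2, -4.
General solution y = c₁ e^(2x) + c₂ e^(-4x).
Apply y(0) = 3: c₁ + c₂ = 3. Apply y'(0) = 1: 2 c₁ - 4 c₂ = 1.
Solve: c₁ = 13/6, c₂ = 5/6.
Particular solution: y = (13/6)e^(2x) + (5/6)e^(-4x).


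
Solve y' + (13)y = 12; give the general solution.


P(x) = 13, Q(x) = 12; integrating factor μ = e^(13x).
(μ y)' = 12e^(13x) ⇒ μ y = (12/13)e^(13x) + C.
Divide by μ: y = 12/13 + Ce^(-13x).


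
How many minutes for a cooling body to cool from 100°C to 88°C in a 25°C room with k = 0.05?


From T(t) = T_a + (T₀ - T_a)e^(-kt), set T(t) = 88:
(88 - 25) / (100 - 25) = e^(-0.05t), so t = -ln(0.840)/0.05 ≈ 3.5 minutes.


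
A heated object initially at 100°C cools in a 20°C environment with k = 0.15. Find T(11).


Newton's law: dT/dt = -k(T - T_a) has solution T(t) = T_a + (T₀ - T_a)e^(-kt).
Plug in T_a = 20, T₀ = 100, k = 0.15, t = 11: T(11) = 20 + (80)e^(-1.65) ≈ 35.4°C.


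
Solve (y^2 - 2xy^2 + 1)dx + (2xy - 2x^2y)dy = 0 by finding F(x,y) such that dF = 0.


Check exactness: ∂M/∂y = 2y - 4xy and ∂N/∂x = 2y - 4xy; equal, so the equation is exact.
Integrate M with respect to x (treating y as constant): ∫M dx = xy^2 - x^2y^2 + x + h(y).
Differentiate w.r.t. y and set equal to N: all terms match, so h'(y) = 0 and h is a constant absorbed into C.
General solution: xy^2 - x^2y^2 + x = C.


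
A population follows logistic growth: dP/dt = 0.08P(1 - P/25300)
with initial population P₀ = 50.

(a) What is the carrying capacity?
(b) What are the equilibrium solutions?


Logistic ODE dP/dt = 0.08P(1 - P/25300) has equilibria where dP/dt = 0, i.e. P = 0 or P = 25300.
The coefficient (1 - P/K) = 0 when P = K, identifying K = 25300 as the carrying capacity.
(a) K = 25300; (b) equilibria P = 0 and P = 25300.


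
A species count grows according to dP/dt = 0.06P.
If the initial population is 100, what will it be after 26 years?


The ODE dP/dt = 0.06P has solution P(t) = P(0)e^(0.06t).
Substitute P(0) = 100 and t = 26: P(26) = 100 e^(1.56) ≈ 476.


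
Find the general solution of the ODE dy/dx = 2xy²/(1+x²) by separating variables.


Separate: dy/y² = 2x/(1+x²) dx.
Integrate LHS: ∫ dy/y² = -1/y.
Integrate RHS via u = 1+x²: ln(1+x²) + C.
Result: -1/y = ln(1+x²) + C.


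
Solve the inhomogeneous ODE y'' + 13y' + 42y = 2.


Characteristic roots of r² + 13r + 42 = 0 are -6, -7.
y_h = C₁e^(-6x) + C₂e^(-7x).
Constant forcing; try y_p = A. Then 42A = 2 ⇒ A = 1/21.
General solution: y = C₁e^(-6x) + C₂e^(-7x) + 1/21.


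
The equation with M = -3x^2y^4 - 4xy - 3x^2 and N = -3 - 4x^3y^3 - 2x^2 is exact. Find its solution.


Check exactness: ∂M/∂y = -12x^2y^3 - 4x and ∂N/∂x = -12x^2y^3 - 4x; equal, so the equation is exact.
Integrate M with respect to x (treating y as constant): ∫M dx = -x^3y^4 - 2x^2y - x^3 + h(y).
Differentiate w.r.t. y and set equal to N: the x-dependent terms already match, leaving h'(y) = -3. Integrate: h(y) = -3y.
So F(x,y) = -3y - x^3y^4 - 2x^2y - x^3.
General solution: -3y - x^3y^4 - 2x^2y - x^3 = C.


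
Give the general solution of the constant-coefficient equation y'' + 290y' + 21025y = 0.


Characteristic equation: r² + 290r + 21025 = 0, i.e. (r + 145)² = 0.
Repeated root r = -145; include an x factor for the second linearly independent solution.
General solution: y = (C₁ + C₂x)e^(-145x).


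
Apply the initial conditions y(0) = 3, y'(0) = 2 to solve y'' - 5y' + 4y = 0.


Characteristic roots of r² - 5r + 4 = 0 are 4, 1.
General solution y = c₁ e^(4x) + c₂ e^(x).
Apply y(0) = 3: c₁ + c₂ = 3. Apply y'(0) = 2: 4 c₁ + 1 c₂ = 2.
Solve: c₁ = -1/3, c₂ = 10/3.
Particular solution: y = -(1/3)e^(4x) + (10/3)e^(x).


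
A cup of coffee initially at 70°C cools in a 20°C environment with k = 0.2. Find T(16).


Newton's law: dT/dt = -k(T - T_a) has solution T(t) = T_a + (T₀ - T_a)e^(-kt).
Plug in T_a = 20, T₀ = 70, k = 0.2, t = 16: T(16) = 20 + (50)e^(-3.20) ≈ 22.0°C.


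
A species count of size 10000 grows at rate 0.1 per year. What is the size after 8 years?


The ODE dP/dt = 0.1P has solution P(t) = P(0)e^(0.1t).
Substitute P(0) = 10000 and t = 8: P(8) = 10000 e^(0.80) ≈ 22255.


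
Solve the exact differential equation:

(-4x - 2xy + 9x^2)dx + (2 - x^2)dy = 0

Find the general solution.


Check exactness: ∂M/∂y = -2x and ∂N/∂x = -2x; equal, so the equation is exact.
Integrate M with respect to x (treating y as constant): ∫M dx = -2x^2 - x^2y + 3x^3 + h(y).
Differentiate w.r.t. y and set equal to N: the x-dependent terms already match, leaving h'(y) = 2. Integrate: h(y) = 2y.
So F(x,y) = 2y - 2x^2 - x^2y + 3x^3.
General solution: 2y - 2x^2 - x^2y + 3x^3 = C.


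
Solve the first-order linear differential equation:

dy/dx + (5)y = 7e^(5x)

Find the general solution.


P(x) = 5 ⇒ μ = e^(5x).
(μ y)' = 7e^(10x) ⇒ μ y = (7/10)e^(10x) + C.
Divide by μ: y = (7/10)e^(5x) + Ce^(-5x).


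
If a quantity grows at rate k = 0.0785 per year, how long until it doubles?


Exponential growth: P(t) = P₀ e^(0.0785t). Set P(t)/P₀ = 2: e^(0.0785t) = 2.
Solve: t = ln(2)/0.0785 ≈ 8.83 years.


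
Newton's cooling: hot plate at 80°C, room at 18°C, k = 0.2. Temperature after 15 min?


Newton's law: dT/dt = -k(T - T_a) has solution T(t) = T_a + (T₀ - T_a)e^(-kt).
Plug in T_a = 18, T₀ = 80, k = 0.2, t = 15: T(15) = 18 + (62)e^(-3.00) ≈ 21.1°C.


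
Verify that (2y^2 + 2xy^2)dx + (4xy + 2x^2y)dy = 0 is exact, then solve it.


Check exactness: ∂M/∂y = 4y + 4xy and ∂N/∂x = 4y + 4xy; equal, so the equation is exact.
Integrate M with respect to x (treating y as constant): ∫M dx = 2xy^2 + x^2y^2 + h(y).
Differentiate w.r.t. y and set equal to N: all terms match, so h'(y) = 0 and h is a constant absorbed into C.
General solution: 2xy^2 + x^2y^2 = C.


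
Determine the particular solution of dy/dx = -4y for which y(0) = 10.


General solution of y' = -4y is y = Ce^(-4x).
Apply y(0) = 10: C = 10.
Particular solution: y = 10e^(-4x).


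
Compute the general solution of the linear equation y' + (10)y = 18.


P(x) = 10, Q(x) = 18; integrating factor μ = e^(10x).
(μ y)' = 18e^(10x) ⇒ μ y = (9/5)e^(10x) + C.
Divide by μ: y = 9/5 + Ce^(-10x).


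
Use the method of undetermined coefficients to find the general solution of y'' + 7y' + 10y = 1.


Characteristic roots of r² + 7r + 10 = 0 are -5, -2.
y_h = C₁e^(-5x) + C₂e^(-2x).
Constant forcing; try y_p = A. Then 10A = 1 ⇒ A = 1/10.
General solution: y = C₁e^(-5x) + C₂e^(-2x) + 1/10.


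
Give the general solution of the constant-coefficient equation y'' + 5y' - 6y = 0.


Characteristic equation: r² + 5r - 6 = 0.
Factor: (r + 6)(r - 1) = 0 ⇒ r = -6, 1 (distinct real).
General solution: y = C₁e^(-6x) + C₂e^(x).


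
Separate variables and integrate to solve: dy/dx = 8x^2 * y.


Separate variables: dy/y = 8x^2 dx.
Integrate: ln|y| = (8/3)x^3 + C₀.
Exponentiate: y = Ce^((8/3)x^3).


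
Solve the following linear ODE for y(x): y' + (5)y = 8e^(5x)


P(x) = 5 ⇒ μ = e^(5x).
(μ y)' = 8e^(10x) ⇒ μ y = (8/10)e^(10x) + C.
Divide by μ: y = (4/5)e^(5x) + Ce^(-5x).


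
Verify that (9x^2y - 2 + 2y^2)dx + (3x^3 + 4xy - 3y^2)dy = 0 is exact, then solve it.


Check exactness: ∂M/∂y = 9x^2 + 4y and ∂N/∂x = 9x^2 + 4y; equal, so the equation is exact.
Integrate M with respect to x (treating y as constant): ∫M dx = 3x^3y - 2x + 2xy^2 + h(y).
Differentiate w.r.t. y and set equal to N: the x-dependent terms already match, leaving h'(y) = -3y^2. Integrate: h(y) = -y^3.
So F(x,y) = 3x^3y - 2x + 2xy^2 - y^3.
General solution: 3x^3y - 2x + 2xy^2 - y^3 = C.


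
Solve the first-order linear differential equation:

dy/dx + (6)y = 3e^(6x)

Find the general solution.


P(x) = 6 ⇒ μ = e^(6x).
(μ y)' = 3e^(12x) ⇒ μ y = (3/12)e^(12x) + C.
Divide by μ: y = (1/4)e^(6x) + Ce^(-6x).


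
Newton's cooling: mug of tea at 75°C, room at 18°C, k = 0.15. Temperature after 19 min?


Newton's law: dT/dt = -k(T - T_a) has solution T(t) = T_a + (T₀ - T_a)e^(-kt).
Plug in T_a = 18, T₀ = 75, k = 0.15, t = 19: T(19) = 18 + (57)e^(-2.85) ≈ 21.3°C.


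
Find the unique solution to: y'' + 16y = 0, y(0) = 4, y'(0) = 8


Characteristic roots of r² + 16 = 0 are ±4i, so y = C₁cos(4x) + C₂sin(4x).
Apply y(0) = 4: C₁ = 4. Differentiate and apply y'(0) = 8: 4·C₂ = 8, so C₂ = 2.
Particular solution: y = 4cos(4x) + 2sin(4x).


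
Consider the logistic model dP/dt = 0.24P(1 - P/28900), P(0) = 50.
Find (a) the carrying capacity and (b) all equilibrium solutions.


Logistic ODE dP/dt = 0.24P(1 - P/28900) has equilibria where dP/dt = 0, i.e. P = 0 or P = 28900.
The coefficient (1 - P/K) = 0 when P = K, identifying K = 28900 as the carrying capacity.
(a) K = 28900; (b) equilibria P = 0 and P = 28900.


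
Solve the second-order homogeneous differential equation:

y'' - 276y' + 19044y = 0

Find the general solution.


Characteristic equation: r² - 276r + 19044 = 0, i.e. (r - 138)² = 0.
Repeated root r = 138; include an x factor for the second linearly independent solution.
General solution: y = (C₁ + C₂x)e^(138x).


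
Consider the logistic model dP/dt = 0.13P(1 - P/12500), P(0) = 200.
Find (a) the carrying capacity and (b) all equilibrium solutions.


Logistic ODE dP/dt = 0.13P(1 - P/12500) has equilibria where dP/dt = 0, i.e. P = 0 or P = 12500.
The coefficient (1 - P/K) = 0 when P = K, identifying K = 12500 as the carrying capacity.
(a) K = 12500; (b) equilibria P = 0 and P = 12500.


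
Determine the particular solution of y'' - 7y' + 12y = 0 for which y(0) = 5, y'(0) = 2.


Characteristic roots of r² - 7r + 12 = 0 are 3, 4.
General solution y = c₁ e^(3x) + c₂ e^(4x).
Apply y(0) = 5: c₁ + c₂ = 5. Apply y'(0) = 2: 3 c₁ + 4 c₂ = 2.
Solve: c₁ = 18, c₂ = -13.
Particular solution: y = 18e^(3x) - 13e^(4x).


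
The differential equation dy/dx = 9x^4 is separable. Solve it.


Integrate both sides with respect to x: y = ∫ 9x^4 dx = (9/5)x^5 + C.


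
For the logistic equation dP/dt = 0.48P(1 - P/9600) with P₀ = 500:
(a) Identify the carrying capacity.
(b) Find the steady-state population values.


Logistic ODE dP/dt = 0.48P(1 - P/9600) has equilibria where dP/dt = 0, i.e. P = 0 or P = 9600.
The coefficient (1 - P/K) = 0 when P = K, identifying K = 9600 as the carrying capacity.
(a) K = 9600; (b) equilibria P = 0 and P = 9600.


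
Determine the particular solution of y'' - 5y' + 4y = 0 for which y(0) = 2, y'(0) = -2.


Characteristic roots of r² - 5r + 4 = 0 are 4, 1.
General solution y = c₁ e^(4x) + c₂ e^(x).
Apply y(0) = 2: c₁ + c₂ = 2. Apply y'(0) = -2: 4 c₁ + 1 c₂ = -2.
Solve: c₁ = -4/3, c₂ = 10/3.
Particular solution: y = -(4/3)e^(4x) + (10/3)e^(x).


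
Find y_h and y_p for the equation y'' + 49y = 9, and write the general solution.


Homogeneous part: r² + 49 = 0 ⇒ r = ±7i, so y_h = C₁cos(7x) + C₂sin(7x).
Try constant y_p = A; plug in: 49A = 9 ⇒ A = 9/49.
General solution: y = C₁cos(7x) + C₂sin(7x) + 9/49.


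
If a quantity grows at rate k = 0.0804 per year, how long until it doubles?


Exponential growth: P(t) = P₀ e^(0.0804t). Set P(t)/P₀ = 2: e^(0.0804t) = 2.
Solve: t = ln(2)/0.0804 ≈ 8.62 years.


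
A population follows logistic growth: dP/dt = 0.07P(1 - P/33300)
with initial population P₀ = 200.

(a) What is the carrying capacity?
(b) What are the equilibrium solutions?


Logistic ODE dP/dt = 0.07P(1 - P/33300) has equilibria where dP/dt = 0, i.e. P = 0 or P = 33300.
The coefficient (1 - P/K) = 0 when P = K, identifying K = 33300 as the carrying capacity.
(a) K = 33300; (b) equilibria P = 0 and P = 33300.


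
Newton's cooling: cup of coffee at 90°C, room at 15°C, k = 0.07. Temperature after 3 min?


Newton's law: dT/dt = -k(T - T_a) has solution T(t) = T_a + (T₀ - T_a)e^(-kt).
Plug in T_a = 15, T₀ = 90, k = 0.07, t = 3: T(3) = 15 + (75)e^(-0.21) ≈ 75.8°C.


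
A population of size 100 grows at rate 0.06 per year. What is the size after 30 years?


The ODE dP/dt = 0.06P has solution P(t) = P(0)e^(0.06t).
Substitute P(0) = 100 and t = 30: P(30) = 100 e^(1.80) ≈ 605.


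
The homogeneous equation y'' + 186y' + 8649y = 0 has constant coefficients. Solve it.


Characteristic equation: r² + 186r + 8649 = 0, i.e. (r + 93)² = 0.
Repeated root r = -93; include an x factor for the second linearly independent solution.
General solution: y = (C₁ + C₂x)e^(-93x).


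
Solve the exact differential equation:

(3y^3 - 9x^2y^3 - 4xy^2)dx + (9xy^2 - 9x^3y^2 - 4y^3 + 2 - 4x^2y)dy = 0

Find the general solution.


Check exactness: ∂M/∂y = 9y^2 - 27x^2y^2 - 8xy and ∂N/∂x = 9y^2 - 27x^2y^2 - 8xy; equal, so the equation is exact.
Integrate M with respect to x (treating y as constant): ∫M dx = 3xy^3 - 3x^3y^3 - 2x^2y^2 + h(y).
Differentiate w.r.t. y and set equal to N: the x-dependent terms already match, leaving h'(y) = -4y^3 + 2. Integrate: h(y) = -y^4 + 2y.
So F(x,y) = 3xy^3 - 3x^3y^3 - y^4 + 2y - 2x^2y^2.
General solution: 3xy^3 - 3x^3y^3 - y^4 + 2y - 2x^2y^2 = C.


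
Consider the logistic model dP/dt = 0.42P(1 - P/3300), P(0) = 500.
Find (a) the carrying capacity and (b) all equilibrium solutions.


Logistic ODE dP/dt = 0.42P(1 - P/3300) has equilibria where dP/dt = 0, i.e. P = 0 or P = 3300.
The coefficient (1 - P/K) = 0 when P = K, identifying K = 3300 as the carrying capacity.
(a) K = 3300; (b) equilibria P = 0 and P = 3300.


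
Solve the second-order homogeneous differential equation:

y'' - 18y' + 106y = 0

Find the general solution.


Characteristic equation: r² - 18r + 106 = 0.
Discriminant is negative; roots r = 9 ± 5i (complex conjugate pair).
General solution uses e^(α x)(C₁ cos(β x) + C₂ sin(β x)): y = e^(9x)(C₁cos(5x) + C₂sin(5x)).


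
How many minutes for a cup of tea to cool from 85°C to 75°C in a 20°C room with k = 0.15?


From T(t) = T_a + (T₀ - T_a)e^(-kt), set T(t) = 75:
(75 - 20) / (85 - 20) = e^(-0.15t), so t = -ln(0.846)/0.15 ≈ 1.1 minutes.


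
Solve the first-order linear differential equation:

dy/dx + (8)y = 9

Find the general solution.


P(x) = 8, Q(x) = 9; integrating factor μ = e^(8x).
(μ y)' = 9e^(8x) ⇒ μ y = (9/8)e^(8x) + C.
Divide by μ: y = 9/8 + Ce^(-8x).


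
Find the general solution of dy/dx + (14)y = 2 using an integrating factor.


P(x) = 14, Q(x) = 2; integrating factor μ = e^(14x).
(μ y)' = 2e^(14x) ⇒ μ y = (1/7)e^(14x) + C.
Divide by μ: y = 1/7 + Ce^(-14x).


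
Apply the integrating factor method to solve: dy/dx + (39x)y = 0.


P(x) = 39x ⇒ μ = e^((39/2)x²).
Q(x) = 0 so μ y is constant: y = Ce^(-(39/2)x²).


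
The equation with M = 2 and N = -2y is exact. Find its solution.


Check exactness: ∂M/∂y = 0 and ∂N/∂x = 0; equal, so the equation is exact.
Integrate M with respect to x (treating y as constant): ∫M dx = 2x + h(y).
Differentiate w.r.t. y and set equal to N: the x-dependent terms already match, leaving h'(y) = -2y. Integrate: h(y) = -y^2.
So F(x,y) = 2x - y^2.
General solution: 2x - y^2 = C.


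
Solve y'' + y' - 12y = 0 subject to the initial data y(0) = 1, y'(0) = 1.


Characteristic roots of r² + r - 12 = 0 are 3, -4.
General solution y = c₁ e^(3x) + c₂ e^(-4x).
Apply y(0) = 1: c₁ + c₂ = 1. Apply y'(0) = 1: 3 c₁ - 4 c₂ = 1.
Solve: c₁ = 5/7, c₂ = 2/7.
Particular solution: y = (5/7)e^(3x) + (2/7)e^(-4x).


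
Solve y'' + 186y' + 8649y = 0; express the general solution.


Characteristic equation: r² + 186r + 8649 = 0, i.e. (r + 93)² = 0.
Repeated root r = -93; include an x factor for the second linearly independent solution.
General solution: y = (C₁ + C₂x)e^(-93x).


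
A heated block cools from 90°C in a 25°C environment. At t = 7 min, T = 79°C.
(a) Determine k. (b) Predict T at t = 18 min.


Newton's law: T(t) = T_a + (T₀ - T_a)e^(-kt).
(a) Use T(7) = 79: (79 - 25)/(90 - 25) = e^(-k·7), so k = -ln(0.831)/7 ≈ 0.0265.
(b) Apply k to t = 18: T(18) = 25 + (65)e^(-0.477) ≈ 65.4°C.


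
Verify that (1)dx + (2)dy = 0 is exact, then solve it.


Check exactness: ∂M/∂y = 0 and ∂N/∂x = 0; equal, so the equation is exact.
Integrate M with respect to x (treating y as constant): ∫M dx = x + h(y).
Differentiate w.r.t. y and set equal to N: the x-dependent terms already match, leaving h'(y) = 2. Integrate: h(y) = 2y.
So F(x,y) = x + 2y.
General solution: x + 2y = C.


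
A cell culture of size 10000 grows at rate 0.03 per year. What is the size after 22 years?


The ODE dP/dt = 0.03P has solution P(t) = P(0)e^(0.03t).
Substitute P(0) = 10000 and t = 22: P(22) = 10000 e^(0.66) ≈ 19348.


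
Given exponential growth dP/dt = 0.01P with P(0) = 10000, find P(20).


The ODE dP/dt = 0.01P has solution P(t) = P(0)e^(0.01t).
Substitute P(0) = 10000 and t = 20: P(20) = 10000 e^(0.20) ≈ 12214.


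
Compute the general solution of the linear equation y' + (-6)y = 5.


P(x) = -6 ⇒ μ = e^(-6x).
(μ y)' = 5e^(-6x) ⇒ μ y = -(5/6)e^(-6x) + C.
Divide by μ: y = -5/6 + Ce^(6x).


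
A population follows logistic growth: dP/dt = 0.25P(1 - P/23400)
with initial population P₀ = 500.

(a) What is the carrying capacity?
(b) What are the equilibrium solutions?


Logistic ODE dP/dt = 0.25P(1 - P/23400) has equilibria where dP/dt = 0, i.e. P = 0 or P = 23400.
The coefficient (1 - P/K) = 0 when P = K, identifying K = 23400 as the carrying capacity.
(a) K = 23400; (b) equilibria P = 0 and P = 23400.


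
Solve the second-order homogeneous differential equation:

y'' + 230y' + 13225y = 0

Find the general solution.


Characteristic equation: r² + 230r + 13225 = 0, i.e. (r + 115)² = 0.
Repeated root r = -115; include an x factor for the second linearly independent solution.
General solution: y = (C₁ + C₂x)e^(-115x).


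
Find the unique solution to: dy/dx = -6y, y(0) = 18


General solution of y' = -6y is y = Ce^(-6x).
Apply y(0) = 18: C = 18.
Particular solution: y = 18e^(-6x).


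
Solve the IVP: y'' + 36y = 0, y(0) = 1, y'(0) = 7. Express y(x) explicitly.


Characteristic roots of r² + 36 = 0 are ±6i, so y = C₁cos(6x) + C₂sin(6x).
Apply y(0) = 1: C₁ = 1. Differentiate and apply y'(0) = 7: 6·C₂ = 7, so C₂ = 7/6.
Particular solution: y = cos(6x) + (7/6)sin(6x).


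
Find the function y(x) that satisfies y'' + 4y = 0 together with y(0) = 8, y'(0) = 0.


Characteristic roots of r² + 4 = 0 are ±2i, so y = C₁cos(2x) + C₂sin(2x).
Apply y(0) = 8: C₁ = 8. Differentiate and apply y'(0) = 0: 2·C₂ = 0, so C₂ = 0.
Particular solution: y = 8cos(2x).


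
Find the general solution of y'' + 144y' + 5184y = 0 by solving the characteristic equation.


Characteristic equation: r² + 144r + 5184 = 0, i.e. (r + 72)² = 0.
Repeated root r = -72; include an x factor for the second linearly independent solution.
General solution: y = (C₁ + C₂x)e^(-72x).
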